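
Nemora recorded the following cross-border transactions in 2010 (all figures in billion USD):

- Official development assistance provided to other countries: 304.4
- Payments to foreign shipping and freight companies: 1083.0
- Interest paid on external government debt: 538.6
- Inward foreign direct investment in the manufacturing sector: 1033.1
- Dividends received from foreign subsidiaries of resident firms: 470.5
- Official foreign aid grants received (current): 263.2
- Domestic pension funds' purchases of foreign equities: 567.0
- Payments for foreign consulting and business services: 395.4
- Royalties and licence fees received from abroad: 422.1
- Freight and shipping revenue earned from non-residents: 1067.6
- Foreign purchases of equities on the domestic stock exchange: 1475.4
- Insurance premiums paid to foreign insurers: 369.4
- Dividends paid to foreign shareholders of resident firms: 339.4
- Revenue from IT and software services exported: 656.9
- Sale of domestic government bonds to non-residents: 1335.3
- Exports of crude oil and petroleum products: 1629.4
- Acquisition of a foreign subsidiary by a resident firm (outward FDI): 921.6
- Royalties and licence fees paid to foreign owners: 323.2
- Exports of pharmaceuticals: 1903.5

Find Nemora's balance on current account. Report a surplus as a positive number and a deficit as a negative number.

3059.8

Goods: 1629.4 + 1903.5 = 3532.9
Services: -323.2 + 656.9 + 1067.6 - 369.4 - 1083.0 - 395.4 + 422.1 = -24.4
Primary income: -339.4 + 470.5 - 538.6 = -407.5
Secondary income: -304.4 + 263.2 = -41.2
Current account = 3532.9 + (-24.4) + (-407.5) + (-41.2) = 3059.8
(Excluded from the current account — financial account: inward foreign direct investment in the manufacturing sector 1033.1, domestic pension funds' purchases of foreign equities 567.0, foreign purchases of equities on the domestic stock exchange 1475.4, sale of domestic government bonds to non-residents 1335.3, acquisition of a foreign subsidiary by a resident firm (outward FDI) 921.6.)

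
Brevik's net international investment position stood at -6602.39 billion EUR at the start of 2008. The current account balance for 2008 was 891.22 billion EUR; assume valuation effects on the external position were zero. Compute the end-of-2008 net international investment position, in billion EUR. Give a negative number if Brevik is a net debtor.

-5711.17

With no valuation effects, change in NIIP = current account = 891.22
End-of-year NIIP = -6602.39 + 891.22 = -5711.17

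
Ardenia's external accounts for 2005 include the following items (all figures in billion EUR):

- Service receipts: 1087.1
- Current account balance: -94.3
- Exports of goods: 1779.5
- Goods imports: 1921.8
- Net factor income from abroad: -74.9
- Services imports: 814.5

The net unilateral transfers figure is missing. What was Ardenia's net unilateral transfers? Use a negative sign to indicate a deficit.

-149.7

Current account = goods balance + services balance + net primary income + net secondary income
Sum of the known components = 55.4
Net unilateral transfers = CA - (known components) = -94.3 - 55.4 = -149.7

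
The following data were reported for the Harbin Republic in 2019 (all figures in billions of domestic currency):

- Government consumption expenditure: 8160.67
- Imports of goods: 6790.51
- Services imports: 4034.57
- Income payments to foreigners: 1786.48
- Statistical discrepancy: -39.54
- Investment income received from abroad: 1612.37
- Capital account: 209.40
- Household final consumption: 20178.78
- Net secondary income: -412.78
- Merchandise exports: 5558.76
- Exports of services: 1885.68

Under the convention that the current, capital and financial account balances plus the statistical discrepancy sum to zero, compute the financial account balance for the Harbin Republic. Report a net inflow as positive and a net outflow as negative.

Goods balance = 5558.76 - 6790.51 = -1231.75
Services balance = 1885.68 - 4034.57 = -2148.89
Trade balance (goods + services) = -1231.75 + (-2148.89) = -3380.64
Net primary income = 1612.37 - 1786.48 = -174.11
Net secondary income = -412.78
Current account = -3380.64 + (-174.11) + (-412.78) = -3967.53
Financial account = -(-3967.53 + 209.40 + (-39.54)) = 3797.67

3797.67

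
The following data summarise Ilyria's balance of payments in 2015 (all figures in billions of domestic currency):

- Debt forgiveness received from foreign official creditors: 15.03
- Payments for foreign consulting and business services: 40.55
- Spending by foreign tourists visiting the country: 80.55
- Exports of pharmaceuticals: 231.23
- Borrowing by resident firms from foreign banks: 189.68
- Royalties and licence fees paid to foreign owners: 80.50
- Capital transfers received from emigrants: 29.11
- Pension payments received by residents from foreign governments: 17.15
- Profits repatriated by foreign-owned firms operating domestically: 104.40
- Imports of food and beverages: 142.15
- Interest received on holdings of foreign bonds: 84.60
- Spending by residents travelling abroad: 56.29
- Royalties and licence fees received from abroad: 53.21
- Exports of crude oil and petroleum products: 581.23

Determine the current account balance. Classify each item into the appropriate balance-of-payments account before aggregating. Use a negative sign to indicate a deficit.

624.08

Goods: -142.15 + 581.23 + 231.23 = 670.31
Services: 53.21 + 80.55 - 40.55 - 56.29 - 80.50 = -43.58
Primary income: 84.60 - 104.40 = -19.80
Secondary income: 17.15
Current account = 670.31 + (-43.58) + (-19.80) + 17.15 = 624.08
(Excluded from the current account — capital account: debt forgiveness received from foreign official creditors 15.03, capital transfers received from emigrants 29.11; financial account: borrowing by resident firms from foreign banks 189.68.)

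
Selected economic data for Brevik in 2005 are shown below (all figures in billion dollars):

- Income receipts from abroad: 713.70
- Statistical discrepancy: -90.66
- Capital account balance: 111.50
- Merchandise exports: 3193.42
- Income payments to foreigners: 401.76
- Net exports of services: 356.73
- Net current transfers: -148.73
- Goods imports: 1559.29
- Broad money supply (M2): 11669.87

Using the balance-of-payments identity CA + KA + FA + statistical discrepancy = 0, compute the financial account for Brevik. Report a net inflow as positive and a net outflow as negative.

-2174.91

Goods balance = 3193.42 - 1559.29 = 1634.13
Services balance = 356.73
Trade balance (goods + services) = 1634.13 + 356.73 = 1990.86
Net primary income = 713.70 - 401.76 = 311.94
Net secondary income = -148.73
Current account = 1990.86 + 311.94 + (-148.73) = 2154.07
Financial account = -(2154.07 + 111.50 + (-90.66)) = -2174.91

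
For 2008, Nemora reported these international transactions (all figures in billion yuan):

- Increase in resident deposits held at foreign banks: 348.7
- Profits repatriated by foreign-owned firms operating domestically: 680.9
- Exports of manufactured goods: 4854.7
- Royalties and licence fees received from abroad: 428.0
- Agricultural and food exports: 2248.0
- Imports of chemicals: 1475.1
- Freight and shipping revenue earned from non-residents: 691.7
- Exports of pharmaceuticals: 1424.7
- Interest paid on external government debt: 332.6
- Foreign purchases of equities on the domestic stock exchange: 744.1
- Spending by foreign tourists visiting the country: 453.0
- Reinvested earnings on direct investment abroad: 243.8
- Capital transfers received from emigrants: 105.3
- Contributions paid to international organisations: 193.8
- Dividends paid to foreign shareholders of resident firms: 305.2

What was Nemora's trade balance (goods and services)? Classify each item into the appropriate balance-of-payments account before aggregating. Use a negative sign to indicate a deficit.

Goods: 2248.0 + 1424.7 - 1475.1 + 4854.7 = 7052.3
Services: 691.7 + 453.0 + 428.0 = 1572.7
Trade balance = 7052.3 + 1572.7 = 8625.0
(Excluded from the trade balance — financial account: increase in resident deposits held at foreign banks 348.7, foreign purchases of equities on the domestic stock exchange 744.1; primary income: profits repatriated by foreign-owned firms operating domestically 680.9, interest paid on external government debt 332.6, reinvested earnings on direct investment abroad 243.8, dividends paid to foreign shareholders of resident firms 305.2; capital account: capital transfers received from emigrants 105.3; secondary income: contributions paid to international organisations 193.8.)

8625.0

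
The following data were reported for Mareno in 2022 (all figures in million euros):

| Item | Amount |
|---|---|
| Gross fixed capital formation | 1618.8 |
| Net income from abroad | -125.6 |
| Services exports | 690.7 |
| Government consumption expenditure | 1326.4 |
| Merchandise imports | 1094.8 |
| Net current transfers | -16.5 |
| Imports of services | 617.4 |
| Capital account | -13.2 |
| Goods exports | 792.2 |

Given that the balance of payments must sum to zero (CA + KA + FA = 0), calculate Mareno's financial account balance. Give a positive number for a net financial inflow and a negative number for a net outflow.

384.6

Goods balance = 792.2 - 1094.8 = -302.6
Services balance = 690.7 - 617.4 = 73.3
Trade balance (goods + services) = -302.6 + 73.3 = -229.3
Net primary income = -125.6
Net secondary income = -16.5
Current account = -229.3 + (-125.6) + (-16.5) = -371.4
Financial account = -(-371.4 + (-13.2)) = 384.6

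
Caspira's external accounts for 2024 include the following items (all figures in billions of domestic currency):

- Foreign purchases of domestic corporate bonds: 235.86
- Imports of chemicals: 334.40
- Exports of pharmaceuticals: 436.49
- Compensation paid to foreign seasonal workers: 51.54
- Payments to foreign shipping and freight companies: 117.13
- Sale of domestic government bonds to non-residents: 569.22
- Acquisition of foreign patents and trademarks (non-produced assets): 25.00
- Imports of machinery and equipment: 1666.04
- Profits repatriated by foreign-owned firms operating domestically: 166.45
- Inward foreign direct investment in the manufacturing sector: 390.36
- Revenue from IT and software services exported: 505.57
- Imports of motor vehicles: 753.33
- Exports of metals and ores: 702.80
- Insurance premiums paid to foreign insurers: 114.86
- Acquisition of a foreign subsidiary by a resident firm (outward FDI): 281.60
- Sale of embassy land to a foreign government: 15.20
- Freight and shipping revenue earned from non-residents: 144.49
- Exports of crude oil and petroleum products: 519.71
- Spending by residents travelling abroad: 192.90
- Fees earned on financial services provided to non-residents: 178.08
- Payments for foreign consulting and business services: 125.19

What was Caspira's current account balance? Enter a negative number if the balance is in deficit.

-1034.70

Goods: 702.80 - 334.40 - 1666.04 + 519.71 + 436.49 - 753.33 = -1094.77
Services: -125.19 - 192.90 + 144.49 - 114.86 + 178.08 - 117.13 + 505.57 = 278.06
Primary income: -166.45 - 51.54 = -217.99
Current account = (-1094.77) + 278.06 + (-217.99) = -1034.70
(Excluded from the current account — financial account: foreign purchases of domestic corporate bonds 235.86, sale of domestic government bonds to non-residents 569.22, inward foreign direct investment in the manufacturing sector 390.36, acquisition of a foreign subsidiary by a resident firm (outward FDI) 281.60; capital account: acquisition of foreign patents and trademarks (non-produced assets) 25.00, sale of embassy land to a foreign government 15.20.)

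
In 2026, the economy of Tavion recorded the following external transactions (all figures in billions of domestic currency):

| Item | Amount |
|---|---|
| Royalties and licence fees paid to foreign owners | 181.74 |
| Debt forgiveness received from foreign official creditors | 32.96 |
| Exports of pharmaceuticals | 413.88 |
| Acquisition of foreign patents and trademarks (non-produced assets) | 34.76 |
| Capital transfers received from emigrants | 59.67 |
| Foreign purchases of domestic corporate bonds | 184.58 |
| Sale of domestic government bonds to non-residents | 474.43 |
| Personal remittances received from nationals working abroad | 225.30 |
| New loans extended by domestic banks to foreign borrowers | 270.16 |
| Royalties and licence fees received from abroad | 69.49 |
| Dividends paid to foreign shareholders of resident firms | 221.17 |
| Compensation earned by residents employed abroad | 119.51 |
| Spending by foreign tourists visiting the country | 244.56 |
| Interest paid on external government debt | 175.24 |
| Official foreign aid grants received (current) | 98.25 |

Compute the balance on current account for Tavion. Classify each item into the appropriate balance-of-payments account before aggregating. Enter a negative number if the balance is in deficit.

592.84

Goods: 413.88
Services: 244.56 + 69.49 - 181.74 = 132.31
Primary income: -221.17 - 175.24 + 119.51 = -276.90
Secondary income: 98.25 + 225.30 = 323.55
Current account = 413.88 + 132.31 + (-276.90) + 323.55 = 592.84
(Excluded from the current account — capital account: debt forgiveness received from foreign official creditors 32.96, acquisition of foreign patents and trademarks (non-produced assets) 34.76, capital transfers received from emigrants 59.67; financial account: foreign purchases of domestic corporate bonds 184.58, sale of domestic government bonds to non-residents 474.43, new loans extended by domestic banks to foreign borrowers 270.16.)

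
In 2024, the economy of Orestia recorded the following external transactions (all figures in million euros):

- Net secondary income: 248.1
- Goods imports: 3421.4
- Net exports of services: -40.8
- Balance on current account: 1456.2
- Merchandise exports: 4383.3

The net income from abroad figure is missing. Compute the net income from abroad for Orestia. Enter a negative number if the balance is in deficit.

287.0

Current account = goods balance + services balance + net primary income + net secondary income
Sum of the known components = 1169.2
Net income from abroad = CA - (known components) = 1456.2 - 1169.2 = 287.0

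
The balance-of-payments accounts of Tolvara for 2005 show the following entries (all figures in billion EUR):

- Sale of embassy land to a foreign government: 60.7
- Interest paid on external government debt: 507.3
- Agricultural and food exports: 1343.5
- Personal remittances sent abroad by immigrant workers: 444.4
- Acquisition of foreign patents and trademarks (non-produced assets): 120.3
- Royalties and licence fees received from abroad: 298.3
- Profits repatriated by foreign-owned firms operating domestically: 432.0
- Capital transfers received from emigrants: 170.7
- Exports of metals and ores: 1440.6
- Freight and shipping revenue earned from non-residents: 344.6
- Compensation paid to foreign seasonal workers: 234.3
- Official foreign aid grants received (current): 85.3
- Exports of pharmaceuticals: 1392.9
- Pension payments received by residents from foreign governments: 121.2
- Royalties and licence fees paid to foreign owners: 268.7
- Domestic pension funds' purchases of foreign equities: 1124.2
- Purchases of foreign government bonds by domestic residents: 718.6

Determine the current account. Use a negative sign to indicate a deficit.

Goods: 1392.9 + 1343.5 + 1440.6 = 4177.0
Services: 298.3 - 268.7 + 344.6 = 374.2
Primary income: -432.0 - 507.3 - 234.3 = -1173.6
Secondary income: 121.2 + 85.3 - 444.4 = -237.9
Current account = 4177.0 + 374.2 + (-1173.6) + (-237.9) = 3139.7
(Excluded from the current account — capital account: sale of embassy land to a foreign government 60.7, acquisition of foreign patents and trademarks (non-produced assets) 120.3, capital transfers received from emigrants 170.7; financial account: domestic pension funds' purchases of foreign equities 1124.2, purchases of foreign government bonds by domestic residents 718.6.)

3139.7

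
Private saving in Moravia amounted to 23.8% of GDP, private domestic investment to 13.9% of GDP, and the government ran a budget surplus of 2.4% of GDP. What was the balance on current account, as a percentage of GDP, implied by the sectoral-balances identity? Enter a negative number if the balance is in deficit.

12.3

By the sectoral-balances identity, CA = (S_private - I) + (T - G).
Private balance = 23.8 - 13.9 = 9.9
Government balance (T - G) = 2.4
CA = 9.9 + 2.4 = 12.3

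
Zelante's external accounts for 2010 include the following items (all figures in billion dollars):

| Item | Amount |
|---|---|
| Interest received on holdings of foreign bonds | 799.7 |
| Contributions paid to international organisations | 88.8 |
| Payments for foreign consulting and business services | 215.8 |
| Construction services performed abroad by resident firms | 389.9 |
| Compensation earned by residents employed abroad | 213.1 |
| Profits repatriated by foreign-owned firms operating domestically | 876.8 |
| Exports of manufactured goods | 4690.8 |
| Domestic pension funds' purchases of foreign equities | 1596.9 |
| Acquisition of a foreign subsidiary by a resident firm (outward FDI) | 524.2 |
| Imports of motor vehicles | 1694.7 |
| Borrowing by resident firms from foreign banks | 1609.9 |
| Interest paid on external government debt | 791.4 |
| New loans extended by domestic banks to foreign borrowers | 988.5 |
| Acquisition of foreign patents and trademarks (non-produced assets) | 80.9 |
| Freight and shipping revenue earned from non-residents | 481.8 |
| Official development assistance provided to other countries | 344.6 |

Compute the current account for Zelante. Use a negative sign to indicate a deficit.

Goods: 4690.8 - 1694.7 = 2996.1
Services: 481.8 + 389.9 - 215.8 = 655.9
Primary income: 213.1 - 876.8 - 791.4 + 799.7 = -655.4
Secondary income: -88.8 - 344.6 = -433.4
Current account = 2996.1 + 655.9 + (-655.4) + (-433.4) = 2563.2
(Excluded from the current account — financial account: domestic pension funds' purchases of foreign equities 1596.9, acquisition of a foreign subsidiary by a resident firm (outward FDI) 524.2, borrowing by resident firms from foreign banks 1609.9, new loans extended by domestic banks to foreign borrowers 988.5; capital account: acquisition of foreign patents and trademarks (non-produced assets) 80.9.)

2563.2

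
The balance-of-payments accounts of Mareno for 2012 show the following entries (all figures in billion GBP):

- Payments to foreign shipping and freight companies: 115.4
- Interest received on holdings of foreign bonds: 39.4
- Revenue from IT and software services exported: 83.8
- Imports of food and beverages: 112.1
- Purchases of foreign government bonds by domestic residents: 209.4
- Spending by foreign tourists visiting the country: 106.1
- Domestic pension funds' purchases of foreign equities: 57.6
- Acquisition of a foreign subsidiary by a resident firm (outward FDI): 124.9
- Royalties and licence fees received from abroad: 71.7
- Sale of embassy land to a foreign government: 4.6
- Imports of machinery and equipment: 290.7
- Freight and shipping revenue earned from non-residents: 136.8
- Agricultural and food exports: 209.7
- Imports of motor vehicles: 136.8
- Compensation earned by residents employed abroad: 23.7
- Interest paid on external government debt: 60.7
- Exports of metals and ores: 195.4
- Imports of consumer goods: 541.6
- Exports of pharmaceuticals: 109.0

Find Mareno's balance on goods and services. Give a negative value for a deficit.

-284.1

Goods: -112.1 + 195.4 - 541.6 + 209.7 - 290.7 + 109.0 - 136.8 = -567.1
Services: 71.7 + 83.8 + 106.1 + 136.8 - 115.4 = 283.0
Trade balance = -567.1 + 283.0 = -284.1
(Excluded from the trade balance — primary income: interest received on holdings of foreign bonds 39.4, compensation earned by residents employed abroad 23.7, interest paid on external government debt 60.7; financial account: purchases of foreign government bonds by domestic residents 209.4, domestic pension funds' purchases of foreign equities 57.6, acquisition of a foreign subsidiary by a resident firm (outward FDI) 124.9; capital account: sale of embassy land to a foreign government 4.6.)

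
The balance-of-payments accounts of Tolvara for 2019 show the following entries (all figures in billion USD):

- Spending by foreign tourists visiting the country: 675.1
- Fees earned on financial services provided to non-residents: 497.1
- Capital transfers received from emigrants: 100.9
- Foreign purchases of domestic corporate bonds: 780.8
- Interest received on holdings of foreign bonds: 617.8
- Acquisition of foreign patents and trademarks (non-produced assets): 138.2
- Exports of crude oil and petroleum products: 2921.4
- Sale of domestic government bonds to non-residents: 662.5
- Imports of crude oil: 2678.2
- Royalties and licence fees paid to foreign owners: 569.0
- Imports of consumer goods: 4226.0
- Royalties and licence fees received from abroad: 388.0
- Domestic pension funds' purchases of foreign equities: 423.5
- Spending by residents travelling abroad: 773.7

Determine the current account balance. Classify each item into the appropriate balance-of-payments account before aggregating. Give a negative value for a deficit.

Goods: -2678.2 + 2921.4 - 4226.0 = -3982.8
Services: -569.0 + 497.1 + 388.0 + 675.1 - 773.7 = 217.5
Primary income: 617.8
Current account = (-3982.8) + 217.5 + 617.8 = -3147.5
(Excluded from the current account — capital account: capital transfers received from emigrants 100.9, acquisition of foreign patents and trademarks (non-produced assets) 138.2; financial account: foreign purchases of domestic corporate bonds 780.8, sale of domestic government bonds to non-residents 662.5, domestic pension funds' purchases of foreign equities 423.5.)

-3147.5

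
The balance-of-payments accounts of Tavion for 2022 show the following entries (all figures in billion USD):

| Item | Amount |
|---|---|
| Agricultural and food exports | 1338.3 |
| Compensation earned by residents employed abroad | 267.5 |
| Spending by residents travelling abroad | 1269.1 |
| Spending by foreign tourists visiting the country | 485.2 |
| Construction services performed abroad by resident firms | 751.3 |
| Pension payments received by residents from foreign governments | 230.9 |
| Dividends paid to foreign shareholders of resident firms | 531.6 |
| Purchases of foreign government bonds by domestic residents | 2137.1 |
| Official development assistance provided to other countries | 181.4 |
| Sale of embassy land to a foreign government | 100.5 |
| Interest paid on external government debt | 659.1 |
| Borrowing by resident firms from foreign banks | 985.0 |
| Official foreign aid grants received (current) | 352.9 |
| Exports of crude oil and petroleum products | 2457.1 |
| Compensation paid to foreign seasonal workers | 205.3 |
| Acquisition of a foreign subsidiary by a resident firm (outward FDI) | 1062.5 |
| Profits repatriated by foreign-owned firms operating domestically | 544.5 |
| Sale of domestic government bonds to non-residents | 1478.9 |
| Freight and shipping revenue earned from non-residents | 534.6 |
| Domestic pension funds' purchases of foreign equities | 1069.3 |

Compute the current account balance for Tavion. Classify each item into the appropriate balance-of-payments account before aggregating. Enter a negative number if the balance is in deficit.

Goods: 2457.1 + 1338.3 = 3795.4
Services: 485.2 + 534.6 - 1269.1 + 751.3 = 502.0
Primary income: -531.6 - 205.3 - 659.1 - 544.5 + 267.5 = -1673.0
Secondary income: 230.9 + 352.9 - 181.4 = 402.4
Current account = 3795.4 + 502.0 + (-1673.0) + 402.4 = 3026.8
(Excluded from the current account — financial account: purchases of foreign government bonds by domestic residents 2137.1, borrowing by resident firms from foreign banks 985.0, acquisition of a foreign subsidiary by a resident firm (outward FDI) 1062.5, sale of domestic government bonds to non-residents 1478.9, domestic pension funds' purchases of foreign equities 1069.3; capital account: sale of embassy land to a foreign government 100.5.)

3026.8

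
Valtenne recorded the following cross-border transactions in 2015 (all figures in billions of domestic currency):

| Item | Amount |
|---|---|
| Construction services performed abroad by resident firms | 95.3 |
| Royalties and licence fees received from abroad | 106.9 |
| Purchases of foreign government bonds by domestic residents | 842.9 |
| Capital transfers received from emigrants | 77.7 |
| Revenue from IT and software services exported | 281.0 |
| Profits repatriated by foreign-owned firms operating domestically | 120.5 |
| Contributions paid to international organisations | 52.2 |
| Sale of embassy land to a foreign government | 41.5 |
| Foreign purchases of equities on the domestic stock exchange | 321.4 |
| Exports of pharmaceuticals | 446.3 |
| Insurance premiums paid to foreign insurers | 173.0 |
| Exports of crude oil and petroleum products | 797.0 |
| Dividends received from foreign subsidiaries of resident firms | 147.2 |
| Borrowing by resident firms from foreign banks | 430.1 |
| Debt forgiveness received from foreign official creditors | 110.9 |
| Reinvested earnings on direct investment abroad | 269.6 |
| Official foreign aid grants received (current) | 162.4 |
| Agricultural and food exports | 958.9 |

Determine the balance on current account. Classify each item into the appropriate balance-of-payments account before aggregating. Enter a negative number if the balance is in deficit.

2918.9

Goods: 446.3 + 797.0 + 958.9 = 2202.2
Services: 106.9 - 173.0 + 281.0 + 95.3 = 310.2
Primary income: 269.6 + 147.2 - 120.5 = 296.3
Secondary income: -52.2 + 162.4 = 110.2
Current account = 2202.2 + 310.2 + 296.3 + 110.2 = 2918.9
(Excluded from the current account — financial account: purchases of foreign government bonds by domestic residents 842.9, foreign purchases of equities on the domestic stock exchange 321.4, borrowing by resident firms from foreign banks 430.1; capital account: capital transfers received from emigrants 77.7, sale of embassy land to a foreign government 41.5, debt forgiveness received from foreign official creditors 110.9.)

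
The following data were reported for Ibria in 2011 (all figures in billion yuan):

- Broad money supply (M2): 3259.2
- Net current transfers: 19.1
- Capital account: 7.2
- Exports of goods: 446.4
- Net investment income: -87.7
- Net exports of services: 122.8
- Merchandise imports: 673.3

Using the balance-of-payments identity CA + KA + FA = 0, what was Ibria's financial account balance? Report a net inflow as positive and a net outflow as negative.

Goods balance = 446.4 - 673.3 = -226.9
Services balance = 122.8
Trade balance (goods + services) = -226.9 + 122.8 = -104.1
Net primary income = -87.7
Net secondary income = 19.1
Current account = -104.1 + (-87.7) + 19.1 = -172.7
Financial account = -(-172.7 + 7.2) = 165.5

165.5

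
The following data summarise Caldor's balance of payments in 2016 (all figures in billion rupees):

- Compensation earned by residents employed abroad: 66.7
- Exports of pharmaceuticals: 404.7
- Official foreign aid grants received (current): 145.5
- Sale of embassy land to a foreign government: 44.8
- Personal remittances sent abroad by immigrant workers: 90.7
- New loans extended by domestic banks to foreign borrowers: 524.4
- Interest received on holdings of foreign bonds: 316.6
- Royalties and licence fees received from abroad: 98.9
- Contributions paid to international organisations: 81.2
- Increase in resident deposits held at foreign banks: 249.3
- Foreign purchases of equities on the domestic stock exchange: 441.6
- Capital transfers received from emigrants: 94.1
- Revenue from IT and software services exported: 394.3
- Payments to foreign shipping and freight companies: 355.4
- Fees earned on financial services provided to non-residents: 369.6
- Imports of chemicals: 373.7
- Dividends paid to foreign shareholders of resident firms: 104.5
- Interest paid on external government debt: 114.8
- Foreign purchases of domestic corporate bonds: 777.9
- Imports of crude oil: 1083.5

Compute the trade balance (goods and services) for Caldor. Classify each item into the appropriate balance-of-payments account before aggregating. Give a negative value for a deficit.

Goods: -373.7 + 404.7 - 1083.5 = -1052.5
Services: 98.9 + 394.3 + 369.6 - 355.4 = 507.4
Trade balance = -1052.5 + 507.4 = -545.1
(Excluded from the trade balance — primary income: compensation earned by residents employed abroad 66.7, interest received on holdings of foreign bonds 316.6, dividends paid to foreign shareholders of resident firms 104.5, interest paid on external government debt 114.8; secondary income: official foreign aid grants received (current) 145.5, personal remittances sent abroad by immigrant workers 90.7, contributions paid to international organisations 81.2; capital account: sale of embassy land to a foreign government 44.8, capital transfers received from emigrants 94.1; financial account: new loans extended by domestic banks to foreign borrowers 524.4, increase in resident deposits held at foreign banks 249.3, foreign purchases of equities on the domestic stock exchange 441.6, foreign purchases of domestic corporate bonds 777.9.)

-545.1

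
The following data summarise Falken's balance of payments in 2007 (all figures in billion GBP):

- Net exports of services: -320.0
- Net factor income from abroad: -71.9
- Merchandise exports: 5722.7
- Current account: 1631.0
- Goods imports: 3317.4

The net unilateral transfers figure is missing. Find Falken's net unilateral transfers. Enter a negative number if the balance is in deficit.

-382.4

Current account = goods balance + services balance + net primary income + net secondary income
Sum of the known components = 2013.4
Net unilateral transfers = CA - (known components) = 1631.0 - 2013.4 = -382.4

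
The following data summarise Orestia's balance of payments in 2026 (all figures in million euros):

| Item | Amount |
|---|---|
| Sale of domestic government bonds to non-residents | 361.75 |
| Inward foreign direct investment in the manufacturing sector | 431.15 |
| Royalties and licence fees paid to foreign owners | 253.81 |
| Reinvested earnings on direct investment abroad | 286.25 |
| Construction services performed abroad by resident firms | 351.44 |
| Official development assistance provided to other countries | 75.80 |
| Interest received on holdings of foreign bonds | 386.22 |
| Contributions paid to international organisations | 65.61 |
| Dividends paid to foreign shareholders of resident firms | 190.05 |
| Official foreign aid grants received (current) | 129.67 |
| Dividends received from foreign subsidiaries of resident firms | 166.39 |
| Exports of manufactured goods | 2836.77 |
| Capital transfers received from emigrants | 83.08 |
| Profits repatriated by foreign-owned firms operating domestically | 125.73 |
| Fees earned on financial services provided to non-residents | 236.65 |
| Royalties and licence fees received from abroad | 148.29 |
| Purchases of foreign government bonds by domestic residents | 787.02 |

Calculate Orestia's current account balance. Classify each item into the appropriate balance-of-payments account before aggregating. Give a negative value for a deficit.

3830.68

Goods: 2836.77
Services: 351.44 - 253.81 + 236.65 + 148.29 = 482.57
Primary income: 386.22 + 166.39 + 286.25 - 125.73 - 190.05 = 523.08
Secondary income: -65.61 - 75.80 + 129.67 = -11.74
Current account = 2836.77 + 482.57 + 523.08 + (-11.74) = 3830.68
(Excluded from the current account — financial account: sale of domestic government bonds to non-residents 361.75, inward foreign direct investment in the manufacturing sector 431.15, purchases of foreign government bonds by domestic residents 787.02; capital account: capital transfers received from emigrants 83.08.)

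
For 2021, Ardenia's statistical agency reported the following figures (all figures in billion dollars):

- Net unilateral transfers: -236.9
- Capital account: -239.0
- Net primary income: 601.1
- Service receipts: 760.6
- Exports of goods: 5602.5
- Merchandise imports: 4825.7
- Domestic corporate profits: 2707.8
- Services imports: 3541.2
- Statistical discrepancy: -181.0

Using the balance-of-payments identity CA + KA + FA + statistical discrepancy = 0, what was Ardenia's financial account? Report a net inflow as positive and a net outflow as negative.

2059.6

Goods balance = 5602.5 - 4825.7 = 776.8
Services balance = 760.6 - 3541.2 = -2780.6
Trade balance (goods + services) = 776.8 + (-2780.6) = -2003.8
Net primary income = 601.1
Net secondary income = -236.9
Current account = -2003.8 + 601.1 + (-236.9) = -1639.6
Financial account = -(-1639.6 + (-239.0) + (-181.0)) = 2059.6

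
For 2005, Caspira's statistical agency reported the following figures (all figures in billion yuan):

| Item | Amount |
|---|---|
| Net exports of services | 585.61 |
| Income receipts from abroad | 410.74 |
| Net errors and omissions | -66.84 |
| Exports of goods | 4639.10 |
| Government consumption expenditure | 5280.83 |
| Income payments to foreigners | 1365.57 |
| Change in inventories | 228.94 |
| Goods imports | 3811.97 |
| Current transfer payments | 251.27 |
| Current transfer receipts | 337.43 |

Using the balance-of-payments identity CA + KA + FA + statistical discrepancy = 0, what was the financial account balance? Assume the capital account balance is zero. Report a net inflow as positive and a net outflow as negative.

-477.23

Goods balance = 4639.10 - 3811.97 = 827.13
Services balance = 585.61
Trade balance (goods + services) = 827.13 + 585.61 = 1412.74
Net primary income = 410.74 - 1365.57 = -954.83
Net secondary income = 337.43 - 251.27 = 86.16
Current account = 1412.74 + (-954.83) + 86.16 = 544.07
Financial account = -(544.07 + (-66.84)) = -477.23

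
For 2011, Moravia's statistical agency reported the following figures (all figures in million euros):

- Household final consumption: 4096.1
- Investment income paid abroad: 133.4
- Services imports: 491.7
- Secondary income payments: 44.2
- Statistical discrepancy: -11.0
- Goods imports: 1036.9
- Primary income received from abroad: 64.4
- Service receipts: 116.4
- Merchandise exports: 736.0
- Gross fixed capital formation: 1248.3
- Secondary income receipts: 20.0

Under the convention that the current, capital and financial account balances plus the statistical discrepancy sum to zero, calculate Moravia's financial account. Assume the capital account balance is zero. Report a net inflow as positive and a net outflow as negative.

780.4

Goods balance = 736.0 - 1036.9 = -300.9
Services balance = 116.4 - 491.7 = -375.3
Trade balance (goods + services) = -300.9 + (-375.3) = -676.2
Net primary income = 64.4 - 133.4 = -69.0
Net secondary income = 20.0 - 44.2 = -24.2
Current account = -676.2 + (-69.0) + (-24.2) = -769.4
Financial account = -(-769.4 + (-11.0)) = 780.4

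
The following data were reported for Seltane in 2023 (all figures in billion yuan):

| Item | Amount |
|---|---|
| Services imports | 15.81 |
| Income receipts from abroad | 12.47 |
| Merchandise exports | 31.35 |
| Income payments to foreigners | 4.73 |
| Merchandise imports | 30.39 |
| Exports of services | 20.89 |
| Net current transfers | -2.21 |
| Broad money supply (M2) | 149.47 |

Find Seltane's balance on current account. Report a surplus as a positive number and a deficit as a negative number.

Goods balance = 31.35 - 30.39 = 0.96
Services balance = 20.89 - 15.81 = 5.08
Trade balance (goods + services) = 0.96 + 5.08 = 6.04
Net primary income = 12.47 - 4.73 = 7.74
Net secondary income = -2.21
Current account = 6.04 + 7.74 + (-2.21) = 11.57

11.57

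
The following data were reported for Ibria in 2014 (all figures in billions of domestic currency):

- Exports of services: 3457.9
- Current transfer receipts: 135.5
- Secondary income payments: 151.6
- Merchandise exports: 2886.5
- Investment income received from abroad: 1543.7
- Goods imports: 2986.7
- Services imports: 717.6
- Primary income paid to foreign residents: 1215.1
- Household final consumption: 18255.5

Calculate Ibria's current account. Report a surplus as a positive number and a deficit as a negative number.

2952.6

Goods balance = 2886.5 - 2986.7 = -100.2
Services balance = 3457.9 - 717.6 = 2740.3
Trade balance (goods + services) = -100.2 + 2740.3 = 2640.1
Net primary income = 1543.7 - 1215.1 = 328.6
Net secondary income = 135.5 - 151.6 = -16.1
Current account = 2640.1 + 328.6 + (-16.1) = 2952.6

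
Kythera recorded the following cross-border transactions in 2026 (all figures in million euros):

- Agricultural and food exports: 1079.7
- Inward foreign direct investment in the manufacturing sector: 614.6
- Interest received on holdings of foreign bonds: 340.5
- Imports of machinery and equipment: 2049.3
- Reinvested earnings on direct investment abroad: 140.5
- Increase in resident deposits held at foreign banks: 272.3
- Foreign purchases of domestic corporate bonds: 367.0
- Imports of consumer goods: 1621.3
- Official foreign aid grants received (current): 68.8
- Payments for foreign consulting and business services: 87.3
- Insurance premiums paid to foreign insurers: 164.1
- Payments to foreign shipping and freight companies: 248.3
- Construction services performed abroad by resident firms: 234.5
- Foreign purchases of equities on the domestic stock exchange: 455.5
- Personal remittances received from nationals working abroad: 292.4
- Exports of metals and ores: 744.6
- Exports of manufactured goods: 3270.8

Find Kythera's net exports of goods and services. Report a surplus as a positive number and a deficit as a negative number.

Goods: 1079.7 - 1621.3 + 3270.8 - 2049.3 + 744.6 = 1424.5
Services: -248.3 - 87.3 - 164.1 + 234.5 = -265.2
Trade balance = 1424.5 + (-265.2) = 1159.3
(Excluded from the trade balance — financial account: inward foreign direct investment in the manufacturing sector 614.6, increase in resident deposits held at foreign banks 272.3, foreign purchases of domestic corporate bonds 367.0, foreign purchases of equities on the domestic stock exchange 455.5; primary income: interest received on holdings of foreign bonds 340.5, reinvested earnings on direct investment abroad 140.5; secondary income: official foreign aid grants received (current) 68.8, personal remittances received from nationals working abroad 292.4.)

1159.3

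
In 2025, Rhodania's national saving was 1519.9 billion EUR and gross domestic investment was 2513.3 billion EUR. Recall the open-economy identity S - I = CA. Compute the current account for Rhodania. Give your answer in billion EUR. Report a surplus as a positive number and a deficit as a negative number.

CA = S - I = 1519.9 - 2513.3 = -993.4

-993.4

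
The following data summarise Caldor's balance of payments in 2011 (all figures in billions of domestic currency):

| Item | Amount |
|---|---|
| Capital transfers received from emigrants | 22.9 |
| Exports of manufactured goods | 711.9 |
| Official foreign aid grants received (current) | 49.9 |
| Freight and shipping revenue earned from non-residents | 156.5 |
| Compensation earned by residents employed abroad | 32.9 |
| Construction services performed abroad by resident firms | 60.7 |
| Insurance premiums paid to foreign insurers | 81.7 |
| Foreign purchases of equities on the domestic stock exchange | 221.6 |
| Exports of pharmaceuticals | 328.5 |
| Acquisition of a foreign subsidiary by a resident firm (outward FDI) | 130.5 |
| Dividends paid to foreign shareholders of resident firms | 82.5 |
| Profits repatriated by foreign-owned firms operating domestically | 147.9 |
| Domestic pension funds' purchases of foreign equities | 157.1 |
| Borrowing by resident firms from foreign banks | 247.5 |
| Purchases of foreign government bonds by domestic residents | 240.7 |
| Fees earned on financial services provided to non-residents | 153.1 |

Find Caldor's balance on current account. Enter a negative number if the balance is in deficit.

1181.4

Goods: 328.5 + 711.9 = 1040.4
Services: 156.5 - 81.7 + 153.1 + 60.7 = 288.6
Primary income: 32.9 - 82.5 - 147.9 = -197.5
Secondary income: 49.9
Current account = 1040.4 + 288.6 + (-197.5) + 49.9 = 1181.4
(Excluded from the current account — capital account: capital transfers received from emigrants 22.9; financial account: foreign purchases of equities on the domestic stock exchange 221.6, acquisition of a foreign subsidiary by a resident firm (outward FDI) 130.5, domestic pension funds' purchases of foreign equities 157.1, borrowing by resident firms from foreign banks 247.5, purchases of foreign government bonds by domestic residents 240.7.)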